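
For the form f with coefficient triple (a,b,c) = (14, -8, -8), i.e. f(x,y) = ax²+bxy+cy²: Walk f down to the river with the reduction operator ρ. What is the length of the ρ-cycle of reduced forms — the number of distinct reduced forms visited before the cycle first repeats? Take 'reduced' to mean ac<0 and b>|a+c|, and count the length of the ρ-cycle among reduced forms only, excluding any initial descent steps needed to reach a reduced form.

D = 512, ⌊√D⌋ = 22
descent: ρ → (-8,8,14)  [lands on river]
river: ρ → (14,20,-2)
river: ρ → (-2,20,14)
river: ρ → (14,8,-8)
ρ-cycle length = 4 (tail of 1 descent step not counted)

4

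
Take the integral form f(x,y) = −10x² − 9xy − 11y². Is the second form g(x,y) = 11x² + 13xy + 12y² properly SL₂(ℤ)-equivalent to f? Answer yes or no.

D₁ = -359, D₂ = -359
f is negative-definite; reduce −f:
−f: reduced (well bottom): (10,9,11) with a≤c, −a<b≤a
flip sign back: reduced form of f is (-10,-9,-11)
g: translate: b→-9 (≡13 mod 22), so (11,13,12)→(11,-9,10)
g: flip: (11,-9,10)→(10,9,11)
g: reduced (well bottom): (10,9,11) with a≤c, −a<b≤a
reduced forms (-10, -9, -11) vs (10, 9, 11) ⇒ inequivalent

no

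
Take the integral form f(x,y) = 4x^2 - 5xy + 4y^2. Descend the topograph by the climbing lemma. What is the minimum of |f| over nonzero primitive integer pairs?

translate: b→3 (≡-5 mod 8), so (4,-5,4)→(4,3,3)
flip: (4,3,3)→(3,-3,4)
translate: b→3 (≡-3 mod 6), so (3,-3,4)→(3,3,4)
reduced (well bottom): (3,3,4) with a≤c, −a<b≤a
well minimum = a = 3

3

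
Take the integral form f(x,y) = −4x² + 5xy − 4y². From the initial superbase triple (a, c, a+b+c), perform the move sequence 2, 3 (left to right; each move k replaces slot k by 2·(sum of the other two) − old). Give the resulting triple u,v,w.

start (-4,-4,-3) = (f(1,0),f(0,1),f(1,1))
replace slot 2: 2·((-4)+(-3)) − (-4) = -10 → (-4,-10,-3)
replace slot 3: 2·((-4)+(-10)) − (-3) = -25 → (-4,-10,-25)

-4,-10,-25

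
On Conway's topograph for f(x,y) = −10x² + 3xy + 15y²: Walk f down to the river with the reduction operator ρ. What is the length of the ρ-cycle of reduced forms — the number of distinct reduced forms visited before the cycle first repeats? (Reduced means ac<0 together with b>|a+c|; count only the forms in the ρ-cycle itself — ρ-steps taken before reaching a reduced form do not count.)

D = 609, ⌊√D⌋ = 24
descent: ρ → (15,-3,-10)
descent: ρ → (-10,23,2)  [lands on river]
river: ρ → (2,21,-21)
river: ρ → (-21,21,2)
river: ρ → (2,23,-10)
river: ρ → (-10,17,8)
river: ρ → (8,15,-12)
river: ρ → (-12,9,11)
river: ρ → (11,13,-10)
river: ρ → (-10,7,14)
river: ρ → (14,21,-3)
river: ρ → (-3,21,14)
river: ρ → (14,7,-10)
river: ρ → (-10,13,11)
river: ρ → (11,9,-12)
river: ρ → (-12,15,8)
river: ρ → (8,17,-10)
ρ-cycle length = 16 (tail of 2 descent steps not counted)

16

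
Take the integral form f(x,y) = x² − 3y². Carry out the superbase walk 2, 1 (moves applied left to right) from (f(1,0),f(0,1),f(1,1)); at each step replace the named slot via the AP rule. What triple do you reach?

start (1,-3,-2) = (f(1,0),f(0,1),f(1,1))
replace slot 2: 2·(1+(-2)) − (-3) = 1 → (1,1,-2)
replace slot 1: 2·(1+(-2)) − 1 = -3 → (-3,1,-2)

-3,1,-2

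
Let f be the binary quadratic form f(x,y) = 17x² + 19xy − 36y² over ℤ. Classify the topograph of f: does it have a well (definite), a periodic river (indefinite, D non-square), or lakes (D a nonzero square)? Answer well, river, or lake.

D = b²−4ac = 19² − 4·17·(-36) = 2809
D = 53² is a perfect square ⇒ form factors over ℤ ⇒ lakes

lake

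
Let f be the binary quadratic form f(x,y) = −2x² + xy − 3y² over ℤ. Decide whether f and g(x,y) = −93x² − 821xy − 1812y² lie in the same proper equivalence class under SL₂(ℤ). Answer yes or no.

D₁ = -23, D₂ = -23
f is negative-definite; reduce −f:
−f: reduced (well bottom): (2,-1,3) with a≤c, −a<b≤a
flip sign back: reduced form of f is (-2,1,-3)
g is negative-definite; reduce −g:
−g: translate: b→77 (≡821 mod 186), so (93,821,1812)→(93,77,16)
−g: flip: (93,77,16)→(16,-77,93)
−g: translate: b→-13 (≡-77 mod 32), so (16,-77,93)→(16,-13,3)
−g: flip: (16,-13,3)→(3,13,16)
−g: translate: b→1 (≡13 mod 6), so (3,13,16)→(3,1,2)
−g: flip: (3,1,2)→(2,-1,3)
−g: reduced (well bottom): (2,-1,3) with a≤c, −a<b≤a
flip sign back: reduced form of g is (-2,1,-3)
reduced forms (-2, 1, -3) vs (-2, 1, -3) ⇒ equivalent

yes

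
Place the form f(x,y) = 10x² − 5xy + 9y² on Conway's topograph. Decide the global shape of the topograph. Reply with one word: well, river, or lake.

D = b²−4ac = (-5)² − 4·10·9 = -335
D < 0 ⇒ definite ⇒ every region one sign ⇒ single well

well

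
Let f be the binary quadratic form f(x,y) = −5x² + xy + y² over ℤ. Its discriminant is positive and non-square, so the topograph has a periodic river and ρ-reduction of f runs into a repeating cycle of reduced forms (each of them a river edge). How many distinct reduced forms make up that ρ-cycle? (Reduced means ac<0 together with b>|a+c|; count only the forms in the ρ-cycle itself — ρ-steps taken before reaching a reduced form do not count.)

D = 21, ⌊√D⌋ = 4
descent: ρ → (1,3,-3)  [lands on river]
river: ρ → (-3,3,1)
ρ-cycle length = 2 (tail of 1 descent step not counted)

2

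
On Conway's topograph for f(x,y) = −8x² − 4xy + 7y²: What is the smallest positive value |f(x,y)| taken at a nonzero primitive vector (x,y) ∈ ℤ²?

descent: ρ → (7,4,-8)  [lands on river]
river: ρ → (-8,12,3)
river: ρ → (3,12,-8)
river: ρ → (-8,4,7)
river: ρ → (7,10,-5)
river: ρ → (-5,10,7)
closes: descent 1, river 6
min |a| on river = 3

3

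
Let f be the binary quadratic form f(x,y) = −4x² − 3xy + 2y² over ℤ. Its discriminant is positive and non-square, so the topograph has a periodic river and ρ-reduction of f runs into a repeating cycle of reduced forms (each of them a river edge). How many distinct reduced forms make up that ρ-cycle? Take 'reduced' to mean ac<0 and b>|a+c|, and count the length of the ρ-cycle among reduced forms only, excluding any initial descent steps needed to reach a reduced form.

D = 41, ⌊√D⌋ = 6
descent: ρ → (2,3,-4)  [lands on river]
river: ρ → (-4,5,1)
river: ρ → (1,5,-4)
river: ρ → (-4,3,2)
river: ρ → (2,5,-2)
river: ρ → (-2,3,4)
river: ρ → (4,5,-1)
river: ρ → (-1,5,4)
river: ρ → (4,3,-2)
river: ρ → (-2,5,2)
ρ-cycle length = 10 (tail of 1 descent step not counted)

10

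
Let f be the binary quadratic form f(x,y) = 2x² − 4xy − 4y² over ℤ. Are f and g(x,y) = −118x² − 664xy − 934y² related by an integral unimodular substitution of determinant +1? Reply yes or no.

D₁ = 48, D₂ = 48
river cycle of f (length 2): (-4, 4, 2), (2, 4, -4)
river cycle of g (length 2): (-4, 4, 2), (2, 4, -4)
cycles coincide ⇒ equivalent

yes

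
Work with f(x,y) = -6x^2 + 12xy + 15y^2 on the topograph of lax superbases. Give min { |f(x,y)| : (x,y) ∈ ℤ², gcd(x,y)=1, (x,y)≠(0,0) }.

river: ρ → (15,18,-3)
river: ρ → (-3,18,15)
river: ρ → (15,12,-6)
river: ρ → (-6,12,15)
closes: descent 0, river 4
min |a| on river = 3

3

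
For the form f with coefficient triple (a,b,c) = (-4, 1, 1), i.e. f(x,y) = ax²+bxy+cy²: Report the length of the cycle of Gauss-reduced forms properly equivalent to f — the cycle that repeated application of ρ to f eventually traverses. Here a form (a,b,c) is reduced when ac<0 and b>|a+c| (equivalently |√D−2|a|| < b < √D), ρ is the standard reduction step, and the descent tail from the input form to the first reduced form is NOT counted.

D = 17, ⌊√D⌋ = 4
descent: ρ → (1,3,-2)  [lands on river]
river: ρ → (-2,1,2)
river: ρ → (2,3,-1)
river: ρ → (-1,3,2)
river: ρ → (2,1,-2)
river: ρ → (-2,3,1)
ρ-cycle length = 6 (tail of 1 descent step not counted)

6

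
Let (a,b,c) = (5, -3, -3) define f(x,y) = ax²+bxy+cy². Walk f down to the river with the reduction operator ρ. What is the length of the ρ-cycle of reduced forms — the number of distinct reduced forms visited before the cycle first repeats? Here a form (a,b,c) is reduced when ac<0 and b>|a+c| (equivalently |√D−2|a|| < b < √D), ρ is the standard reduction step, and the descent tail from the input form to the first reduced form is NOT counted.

D = 69, ⌊√D⌋ = 8
descent: ρ → (-3,3,5)  [lands on river]
river: ρ → (5,7,-1)
river: ρ → (-1,7,5)
river: ρ → (5,3,-3)
ρ-cycle length = 4 (tail of 1 descent step not counted)

4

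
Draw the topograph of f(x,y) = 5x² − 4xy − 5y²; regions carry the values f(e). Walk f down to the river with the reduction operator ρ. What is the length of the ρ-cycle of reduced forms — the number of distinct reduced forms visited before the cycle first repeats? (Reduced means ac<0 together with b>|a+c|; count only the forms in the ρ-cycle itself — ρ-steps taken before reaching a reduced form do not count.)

D = 116, ⌊√D⌋ = 10
descent: ρ → (-5,4,5)  [lands on river]
river: ρ → (5,6,-4)
river: ρ → (-4,10,1)
river: ρ → (1,10,-4)
river: ρ → (-4,6,5)
river: ρ → (5,4,-5)
river: ρ → (-5,6,4)
river: ρ → (4,10,-1)
river: ρ → (-1,10,4)
river: ρ → (4,6,-5)
ρ-cycle length = 10 (tail of 1 descent step not counted)

10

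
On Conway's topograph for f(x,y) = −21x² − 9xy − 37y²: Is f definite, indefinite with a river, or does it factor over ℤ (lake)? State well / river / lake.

D = b²−4ac = (-9)² − 4·(-21)·(-37) = -3027
D < 0 ⇒ definite ⇒ every region one sign ⇒ single well

well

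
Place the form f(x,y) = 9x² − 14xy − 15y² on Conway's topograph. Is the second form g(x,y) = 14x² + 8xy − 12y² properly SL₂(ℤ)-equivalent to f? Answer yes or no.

D₁ = 736, D₂ = 736
river cycle of f (length 12): (-15, 14, 9), (9, 22, -7), (-7, 20, 12), (12, 4, -15), (-15, 26, 1), (1, 26, -15), (-15, 4, 12), (12, 20, -7), (-7, 22, 9), (9, 14, -15), … (2 more)
river cycle of g (length 12): (-12, 16, 10), (10, 24, -4), (-4, 24, 10), (10, 16, -12), (-12, 8, 14), (14, 20, -6), (-6, 16, 20), (20, 24, -2), (-2, 24, 20), (20, 16, -6), … (2 more)
cycles differ ⇒ inequivalent

no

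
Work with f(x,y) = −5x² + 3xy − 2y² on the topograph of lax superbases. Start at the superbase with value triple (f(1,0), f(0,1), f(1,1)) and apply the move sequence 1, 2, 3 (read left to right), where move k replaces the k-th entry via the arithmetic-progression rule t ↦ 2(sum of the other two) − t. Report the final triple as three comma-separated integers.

start (-5,-2,-4) = (f(1,0),f(0,1),f(1,1))
replace slot 1: 2·((-2)+(-4)) − (-5) = -7 → (-7,-2,-4)
replace slot 2: 2·((-7)+(-4)) − (-2) = -20 → (-7,-20,-4)
replace slot 3: 2·((-7)+(-20)) − (-4) = -50 → (-7,-20,-50)

-7,-20,-50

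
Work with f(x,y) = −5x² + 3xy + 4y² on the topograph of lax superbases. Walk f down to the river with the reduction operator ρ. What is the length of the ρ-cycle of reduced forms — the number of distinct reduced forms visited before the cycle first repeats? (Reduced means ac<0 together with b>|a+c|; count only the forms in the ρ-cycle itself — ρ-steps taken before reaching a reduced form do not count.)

D = 89, ⌊√D⌋ = 9
river: ρ → (4,5,-4)
river: ρ → (-4,3,5)
river: ρ → (5,7,-2)
river: ρ → (-2,9,1)
river: ρ → (1,9,-2)
river: ρ → (-2,7,5)
river: ρ → (5,3,-4)
river: ρ → (-4,5,4)
river: ρ → (4,3,-5)
river: ρ → (-5,7,2)
river: ρ → (2,9,-1)
river: ρ → (-1,9,2)
river: ρ → (2,7,-5)
river: ρ → (-5,3,4)
ρ-cycle length = 14 (tail of 0 descent steps not counted)

14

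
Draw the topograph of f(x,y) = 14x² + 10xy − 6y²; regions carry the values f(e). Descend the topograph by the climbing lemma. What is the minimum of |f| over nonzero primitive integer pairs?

river: ρ → (-6,14,10)
river: ρ → (10,6,-10)
river: ρ → (-10,14,6)
river: ρ → (6,10,-14)
river: ρ → (-14,18,2)
river: ρ → (2,18,-14)
river: ρ → (-14,10,6)
river: ρ → (6,14,-10)
river: ρ → (-10,6,10)
river: ρ → (10,14,-6)
river: ρ → (-6,10,14)
river: ρ → (14,18,-2)
river: ρ → (-2,18,14)
river: ρ → (14,10,-6)
closes: descent 0, river 14
min |a| on river = 2

2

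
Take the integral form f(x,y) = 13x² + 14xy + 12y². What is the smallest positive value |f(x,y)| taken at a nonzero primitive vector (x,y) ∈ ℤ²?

translate: b→-12 (≡14 mod 26), so (13,14,12)→(13,-12,11)
flip: (13,-12,11)→(11,12,13)
translate: b→-10 (≡12 mod 22), so (11,12,13)→(11,-10,12)
reduced (well bottom): (11,-10,12) with a≤c, −a<b≤a
well minimum = a = 11

11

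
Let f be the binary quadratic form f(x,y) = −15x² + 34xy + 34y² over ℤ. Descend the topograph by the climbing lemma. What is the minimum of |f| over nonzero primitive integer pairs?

river: ρ → (34,34,-15)
river: ρ → (-15,56,1)
river: ρ → (1,56,-15)
river: ρ → (-15,34,34)
closes: descent 0, river 4
min |a| on river = 1

1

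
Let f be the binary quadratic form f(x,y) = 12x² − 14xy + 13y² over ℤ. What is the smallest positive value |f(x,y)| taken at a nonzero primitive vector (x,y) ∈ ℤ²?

translate: b→10 (≡-14 mod 24), so (12,-14,13)→(12,10,11)
flip: (12,10,11)→(11,-10,12)
reduced (well bottom): (11,-10,12) with a≤c, −a<b≤a
well minimum = a = 11

11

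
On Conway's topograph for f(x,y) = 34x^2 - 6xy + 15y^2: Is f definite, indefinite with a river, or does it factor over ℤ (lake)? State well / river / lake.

D = b²−4ac = (-6)² − 4·34·15 = -2004
D < 0 ⇒ definite ⇒ every region one sign ⇒ single well

well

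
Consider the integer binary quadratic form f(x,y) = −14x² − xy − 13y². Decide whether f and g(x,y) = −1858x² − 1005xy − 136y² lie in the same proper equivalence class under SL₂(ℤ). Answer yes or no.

D₁ = -727, D₂ = -727
f is negative-definite; reduce −f:
−f: flip: (14,1,13)→(13,-1,14)
−f: reduced (well bottom): (13,-1,14) with a≤c, −a<b≤a
flip sign back: reduced form of f is (-13,1,-14)
g is negative-definite; reduce −g:
−g: flip: (1858,1005,136)→(136,-1005,1858)
−g: translate: b→83 (≡-1005 mod 272), so (136,-1005,1858)→(136,83,14)
−g: flip: (136,83,14)→(14,-83,136)
−g: translate: b→1 (≡-83 mod 28), so (14,-83,136)→(14,1,13)
−g: flip: (14,1,13)→(13,-1,14)
−g: reduced (well bottom): (13,-1,14) with a≤c, −a<b≤a
flip sign back: reduced form of g is (-13,1,-14)
reduced forms (-13, 1, -14) vs (-13, 1, -14) ⇒ equivalent

yes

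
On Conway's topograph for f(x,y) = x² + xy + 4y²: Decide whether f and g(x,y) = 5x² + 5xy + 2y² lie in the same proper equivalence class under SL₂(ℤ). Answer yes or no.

D₁ = -15, D₂ = -15
f: reduced (well bottom): (1,1,4) with a≤c, −a<b≤a
g: flip: (5,5,2)→(2,-5,5)
g: translate: b→-1 (≡-5 mod 4), so (2,-5,5)→(2,-1,2)
g: flip: (2,-1,2)→(2,1,2)
g: reduced (well bottom): (2,1,2) with a≤c, −a<b≤a
reduced forms (1, 1, 4) vs (2, 1, 2) ⇒ inequivalent

no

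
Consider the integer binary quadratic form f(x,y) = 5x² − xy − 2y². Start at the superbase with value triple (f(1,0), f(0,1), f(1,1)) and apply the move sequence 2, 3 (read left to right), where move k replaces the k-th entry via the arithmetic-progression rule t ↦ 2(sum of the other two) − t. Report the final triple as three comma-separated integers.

start (5,-2,2) = (f(1,0),f(0,1),f(1,1))
replace slot 2: 2·(5+2) − (-2) = 16 → (5,16,2)
replace slot 3: 2·(5+16) − 2 = 40 → (5,16,40)

5,16,40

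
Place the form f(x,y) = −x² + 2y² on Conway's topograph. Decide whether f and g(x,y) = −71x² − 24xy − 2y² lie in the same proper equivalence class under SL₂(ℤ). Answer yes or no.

D₁ = 8, D₂ = 8
river cycle of f (length 2): (-1, 2, 1), (1, 2, -1)
river cycle of g (length 2): (1, 2, -1), (-1, 2, 1)
cycles coincide ⇒ equivalent

yes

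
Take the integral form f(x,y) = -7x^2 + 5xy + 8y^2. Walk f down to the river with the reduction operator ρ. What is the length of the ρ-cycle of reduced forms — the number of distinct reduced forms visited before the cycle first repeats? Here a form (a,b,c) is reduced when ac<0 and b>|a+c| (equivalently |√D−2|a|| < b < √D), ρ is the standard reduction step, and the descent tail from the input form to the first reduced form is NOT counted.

D = 249, ⌊√D⌋ = 15
river: ρ → (8,11,-4)
river: ρ → (-4,13,5)
river: ρ → (5,7,-10)
river: ρ → (-10,13,2)
river: ρ → (2,15,-3)
river: ρ → (-3,15,2)
river: ρ → (2,13,-10)
river: ρ → (-10,7,5)
river: ρ → (5,13,-4)
river: ρ → (-4,11,8)
river: ρ → (8,5,-7)
river: ρ → (-7,9,6)
river: ρ → (6,15,-1)
river: ρ → (-1,15,6)
river: ρ → (6,9,-7)
river: ρ → (-7,5,8)
ρ-cycle length = 16 (tail of 0 descent steps not counted)

16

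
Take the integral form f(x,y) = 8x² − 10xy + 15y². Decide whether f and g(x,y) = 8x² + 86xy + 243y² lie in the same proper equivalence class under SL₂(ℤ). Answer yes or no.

D₁ = -380, D₂ = -380
f: translate: b→6 (≡-10 mod 16), so (8,-10,15)→(8,6,13)
f: reduced (well bottom): (8,6,13) with a≤c, −a<b≤a
g: translate: b→6 (≡86 mod 16), so (8,86,243)→(8,6,13)
g: reduced (well bottom): (8,6,13) with a≤c, −a<b≤a
reduced forms (8, 6, 13) vs (8, 6, 13) ⇒ equivalent

yes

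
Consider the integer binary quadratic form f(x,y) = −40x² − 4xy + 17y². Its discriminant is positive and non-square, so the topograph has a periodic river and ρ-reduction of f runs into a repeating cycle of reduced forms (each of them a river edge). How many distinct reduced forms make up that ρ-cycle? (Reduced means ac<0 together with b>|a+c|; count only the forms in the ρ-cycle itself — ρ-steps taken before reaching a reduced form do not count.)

D = 2736, ⌊√D⌋ = 52
descent: ρ → (17,38,-19)  [lands on river]
river: ρ → (-19,38,17)
river: ρ → (17,30,-27)
river: ρ → (-27,24,20)
river: ρ → (20,16,-31)
river: ρ → (-31,46,5)
river: ρ → (5,44,-40)
river: ρ → (-40,36,9)
river: ρ → (9,36,-40)
river: ρ → (-40,44,5)
river: ρ → (5,46,-31)
river: ρ → (-31,16,20)
river: ρ → (20,24,-27)
river: ρ → (-27,30,17)
ρ-cycle length = 14 (tail of 1 descent step not counted)

14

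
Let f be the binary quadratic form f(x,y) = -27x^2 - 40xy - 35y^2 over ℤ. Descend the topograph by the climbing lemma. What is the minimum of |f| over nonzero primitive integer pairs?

translate: b→-14 (≡40 mod 54), so (27,40,35)→(27,-14,22)
flip: (27,-14,22)→(22,14,27)
reduced (well bottom): (22,14,27) with a≤c, −a<b≤a
well minimum |f| = |-22| = 22 (negative-definite)

22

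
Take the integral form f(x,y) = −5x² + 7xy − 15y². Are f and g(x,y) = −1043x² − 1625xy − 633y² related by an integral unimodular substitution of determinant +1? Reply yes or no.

D₁ = -251, D₂ = -251
f is negative-definite; reduce −f:
−f: translate: b→3 (≡-7 mod 10), so (5,-7,15)→(5,3,13)
−f: reduced (well bottom): (5,3,13) with a≤c, −a<b≤a
flip sign back: reduced form of f is (-5,-3,-13)
g is negative-definite; reduce −g:
−g: translate: b→-461 (≡1625 mod 2086), so (1043,1625,633)→(1043,-461,51)
−g: flip: (1043,-461,51)→(51,461,1043)
−g: translate: b→-49 (≡461 mod 102), so (51,461,1043)→(51,-49,13)
−g: flip: (51,-49,13)→(13,49,51)
−g: translate: b→-3 (≡49 mod 26), so (13,49,51)→(13,-3,5)
−g: flip: (13,-3,5)→(5,3,13)
−g: reduced (well bottom): (5,3,13) with a≤c, −a<b≤a
flip sign back: reduced form of g is (-5,-3,-13)
reduced forms (-5, -3, -13) vs (-5, -3, -13) ⇒ equivalent

yes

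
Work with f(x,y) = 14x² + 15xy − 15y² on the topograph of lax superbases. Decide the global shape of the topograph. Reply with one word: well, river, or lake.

D = b²−4ac = 15² − 4·14·(-15) = 1065
D > 0 non-square ⇒ indefinite ⇒ periodic river

river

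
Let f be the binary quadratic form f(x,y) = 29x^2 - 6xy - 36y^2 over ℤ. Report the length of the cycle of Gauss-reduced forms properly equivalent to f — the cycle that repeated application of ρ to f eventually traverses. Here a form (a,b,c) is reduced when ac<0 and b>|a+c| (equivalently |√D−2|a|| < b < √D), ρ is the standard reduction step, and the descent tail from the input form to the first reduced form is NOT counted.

D = 4212, ⌊√D⌋ = 64
descent: ρ → (-36,6,29)
descent: ρ → (29,52,-13)  [lands on river]
river: ρ → (-13,52,29)
river: ρ → (29,64,-1)
river: ρ → (-1,64,29)
ρ-cycle length = 4 (tail of 2 descent steps not counted)

4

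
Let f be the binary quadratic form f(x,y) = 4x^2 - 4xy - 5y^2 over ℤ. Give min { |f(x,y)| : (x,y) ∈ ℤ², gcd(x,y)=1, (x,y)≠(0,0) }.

descent: ρ → (-5,4,4)  [lands on river]
river: ρ → (4,4,-5)
river: ρ → (-5,6,3)
river: ρ → (3,6,-5)
closes: descent 1, river 4
min |a| on river = 3

3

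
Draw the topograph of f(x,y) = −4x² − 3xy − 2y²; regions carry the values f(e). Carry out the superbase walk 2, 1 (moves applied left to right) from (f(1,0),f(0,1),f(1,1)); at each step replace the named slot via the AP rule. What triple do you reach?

start (-4,-2,-9) = (f(1,0),f(0,1),f(1,1))
replace slot 2: 2·((-4)+(-9)) − (-2) = -24 → (-4,-24,-9)
replace slot 1: 2·((-24)+(-9)) − (-4) = -62 → (-62,-24,-9)

-62,-24,-9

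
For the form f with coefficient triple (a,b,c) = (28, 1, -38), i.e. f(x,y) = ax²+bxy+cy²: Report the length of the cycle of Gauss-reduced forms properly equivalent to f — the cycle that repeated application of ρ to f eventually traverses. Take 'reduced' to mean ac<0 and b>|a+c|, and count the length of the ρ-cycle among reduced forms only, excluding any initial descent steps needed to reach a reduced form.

D = 4257, ⌊√D⌋ = 65
descent: ρ → (-38,-1,28)
descent: ρ → (28,57,-9)  [lands on river]
river: ρ → (-9,51,46)
river: ρ → (46,41,-14)
river: ρ → (-14,43,43)
river: ρ → (43,43,-14)
river: ρ → (-14,41,46)
river: ρ → (46,51,-9)
river: ρ → (-9,57,28)
river: ρ → (28,55,-11)
river: ρ → (-11,55,28)
ρ-cycle length = 10 (tail of 2 descent steps not counted)

10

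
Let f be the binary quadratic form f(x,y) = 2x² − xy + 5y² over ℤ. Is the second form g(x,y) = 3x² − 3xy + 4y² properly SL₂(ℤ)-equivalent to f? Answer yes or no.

D₁ = -39, D₂ = -39
f: reduced (well bottom): (2,-1,5) with a≤c, −a<b≤a
g: translate: b→3 (≡-3 mod 6), so (3,-3,4)→(3,3,4)
g: reduced (well bottom): (3,3,4) with a≤c, −a<b≤a
reduced forms (2, -1, 5) vs (3, 3, 4) ⇒ inequivalent

no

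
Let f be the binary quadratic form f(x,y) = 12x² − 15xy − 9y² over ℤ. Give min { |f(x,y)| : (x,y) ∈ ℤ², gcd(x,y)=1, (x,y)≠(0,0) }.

descent: ρ → (-9,15,12)  [lands on river]
river: ρ → (12,9,-12)
river: ρ → (-12,15,9)
river: ρ → (9,21,-6)
river: ρ → (-6,15,18)
river: ρ → (18,21,-3)
river: ρ → (-3,21,18)
river: ρ → (18,15,-6)
river: ρ → (-6,21,9)
river: ρ → (9,15,-12)
river: ρ → (-12,9,12)
river: ρ → (12,15,-9)
river: ρ → (-9,21,6)
river: ρ → (6,15,-18)
river: ρ → (-18,21,3)
river: ρ → (3,21,-18)
river: ρ → (-18,15,6)
river: ρ → (6,21,-9)
closes: descent 1, river 18
min |a| on river = 3

3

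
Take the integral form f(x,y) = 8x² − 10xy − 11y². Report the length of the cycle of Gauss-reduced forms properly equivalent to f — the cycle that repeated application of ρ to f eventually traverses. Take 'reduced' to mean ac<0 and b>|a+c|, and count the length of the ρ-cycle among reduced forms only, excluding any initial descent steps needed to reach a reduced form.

D = 452, ⌊√D⌋ = 21
descent: ρ → (-11,10,8)  [lands on river]
river: ρ → (8,6,-13)
river: ρ → (-13,20,1)
river: ρ → (1,20,-13)
river: ρ → (-13,6,8)
river: ρ → (8,10,-11)
river: ρ → (-11,12,7)
river: ρ → (7,16,-7)
river: ρ → (-7,12,11)
river: ρ → (11,10,-8)
river: ρ → (-8,6,13)
river: ρ → (13,20,-1)
river: ρ → (-1,20,13)
river: ρ → (13,6,-8)
river: ρ → (-8,10,11)
river: ρ → (11,12,-7)
river: ρ → (-7,16,7)
river: ρ → (7,12,-11)
ρ-cycle length = 18 (tail of 1 descent step not counted)

18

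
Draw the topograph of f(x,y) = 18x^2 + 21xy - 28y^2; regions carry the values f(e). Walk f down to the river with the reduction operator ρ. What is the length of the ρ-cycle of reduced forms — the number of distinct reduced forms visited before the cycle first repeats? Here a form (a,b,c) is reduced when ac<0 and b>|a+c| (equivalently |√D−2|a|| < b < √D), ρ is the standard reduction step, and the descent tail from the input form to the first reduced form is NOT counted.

D = 2457, ⌊√D⌋ = 49
river: ρ → (-28,35,11)
river: ρ → (11,31,-34)
river: ρ → (-34,37,8)
river: ρ → (8,43,-19)
river: ρ → (-19,33,18)
river: ρ → (18,39,-13)
river: ρ → (-13,39,18)
river: ρ → (18,33,-19)
river: ρ → (-19,43,8)
river: ρ → (8,37,-34)
river: ρ → (-34,31,11)
river: ρ → (11,35,-28)
river: ρ → (-28,21,18)
river: ρ → (18,15,-31)
river: ρ → (-31,47,2)
river: ρ → (2,49,-7)
river: ρ → (-7,49,2)
river: ρ → (2,47,-31)
river: ρ → (-31,15,18)
river: ρ → (18,21,-28)
ρ-cycle length = 20 (tail of 0 descent steps not counted)

20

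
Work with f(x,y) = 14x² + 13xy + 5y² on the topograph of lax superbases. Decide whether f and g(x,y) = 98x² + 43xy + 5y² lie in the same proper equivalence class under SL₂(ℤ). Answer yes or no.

D₁ = -111, D₂ = -111
f: flip: (14,13,5)→(5,-13,14)
f: translate: b→-3 (≡-13 mod 10), so (5,-13,14)→(5,-3,6)
f: reduced (well bottom): (5,-3,6) with a≤c, −a<b≤a
g: flip: (98,43,5)→(5,-43,98)
g: translate: b→-3 (≡-43 mod 10), so (5,-43,98)→(5,-3,6)
g: reduced (well bottom): (5,-3,6) with a≤c, −a<b≤a
reduced forms (5, -3, 6) vs (5, -3, 6) ⇒ equivalent

yes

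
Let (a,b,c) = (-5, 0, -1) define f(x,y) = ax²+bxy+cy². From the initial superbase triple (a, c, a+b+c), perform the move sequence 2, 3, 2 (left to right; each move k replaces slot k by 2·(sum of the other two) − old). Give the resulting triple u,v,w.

start (-5,-1,-6) = (f(1,0),f(0,1),f(1,1))
replace slot 2: 2·((-5)+(-6)) − (-1) = -21 → (-5,-21,-6)
replace slot 3: 2·((-5)+(-21)) − (-6) = -46 → (-5,-21,-46)
replace slot 2: 2·((-5)+(-46)) − (-21) = -81 → (-5,-81,-46)

-5,-81,-46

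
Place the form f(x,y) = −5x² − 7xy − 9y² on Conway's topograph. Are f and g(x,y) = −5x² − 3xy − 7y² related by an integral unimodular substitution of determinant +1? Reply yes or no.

D₁ = -131, D₂ = -131
f is negative-definite; reduce −f:
−f: translate: b→-3 (≡7 mod 10), so (5,7,9)→(5,-3,7)
−f: reduced (well bottom): (5,-3,7) with a≤c, −a<b≤a
flip sign back: reduced form of f is (-5,3,-7)
g is negative-definite; reduce −g:
−g: reduced (well bottom): (5,3,7) with a≤c, −a<b≤a
flip sign back: reduced form of g is (-5,-3,-7)
reduced forms (-5, 3, -7) vs (-5, -3, -7) ⇒ inequivalent

no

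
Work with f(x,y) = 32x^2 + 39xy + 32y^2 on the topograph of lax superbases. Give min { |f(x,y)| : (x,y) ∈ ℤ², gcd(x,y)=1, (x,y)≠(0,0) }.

translate: b→-25 (≡39 mod 64), so (32,39,32)→(32,-25,25)
flip: (32,-25,25)→(25,25,32)
reduced (well bottom): (25,25,32) with a≤c, −a<b≤a
well minimum = a = 25

25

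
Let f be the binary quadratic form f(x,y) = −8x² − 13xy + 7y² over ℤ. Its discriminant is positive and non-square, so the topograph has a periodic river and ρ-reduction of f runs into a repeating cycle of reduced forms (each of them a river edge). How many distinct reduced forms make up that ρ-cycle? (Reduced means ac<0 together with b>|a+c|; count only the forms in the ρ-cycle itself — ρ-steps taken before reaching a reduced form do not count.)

D = 393, ⌊√D⌋ = 19
descent: ρ → (7,13,-8)  [lands on river]
river: ρ → (-8,19,1)
river: ρ → (1,19,-8)
river: ρ → (-8,13,7)
river: ρ → (7,15,-6)
river: ρ → (-6,9,13)
river: ρ → (13,17,-2)
river: ρ → (-2,19,4)
river: ρ → (4,13,-14)
river: ρ → (-14,15,3)
river: ρ → (3,15,-14)
river: ρ → (-14,13,4)
river: ρ → (4,19,-2)
river: ρ → (-2,17,13)
river: ρ → (13,9,-6)
river: ρ → (-6,15,7)
ρ-cycle length = 16 (tail of 1 descent step not counted)

16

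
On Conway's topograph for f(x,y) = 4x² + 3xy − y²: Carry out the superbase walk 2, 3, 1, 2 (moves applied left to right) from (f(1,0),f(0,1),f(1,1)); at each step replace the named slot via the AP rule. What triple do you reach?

start (4,-1,6) = (f(1,0),f(0,1),f(1,1))
replace slot 2: 2·(4+6) − (-1) = 21 → (4,21,6)
replace slot 3: 2·(4+21) − 6 = 44 → (4,21,44)
replace slot 1: 2·(21+44) − 4 = 126 → (126,21,44)
replace slot 2: 2·(126+44) − 21 = 319 → (126,319,44)

126,319,44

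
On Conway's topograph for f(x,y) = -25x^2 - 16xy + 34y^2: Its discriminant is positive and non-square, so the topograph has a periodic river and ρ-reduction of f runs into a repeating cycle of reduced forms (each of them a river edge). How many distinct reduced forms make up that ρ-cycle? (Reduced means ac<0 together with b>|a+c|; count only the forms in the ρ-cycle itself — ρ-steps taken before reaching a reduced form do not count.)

D = 3656, ⌊√D⌋ = 60
descent: ρ → (34,16,-25)  [lands on river]
river: ρ → (-25,34,25)
river: ρ → (25,16,-34)
river: ρ → (-34,52,7)
river: ρ → (7,60,-2)
river: ρ → (-2,60,7)
river: ρ → (7,52,-34)
river: ρ → (-34,16,25)
river: ρ → (25,34,-25)
river: ρ → (-25,16,34)
river: ρ → (34,52,-7)
river: ρ → (-7,60,2)
river: ρ → (2,60,-7)
river: ρ → (-7,52,34)
ρ-cycle length = 14 (tail of 1 descent step not counted)

14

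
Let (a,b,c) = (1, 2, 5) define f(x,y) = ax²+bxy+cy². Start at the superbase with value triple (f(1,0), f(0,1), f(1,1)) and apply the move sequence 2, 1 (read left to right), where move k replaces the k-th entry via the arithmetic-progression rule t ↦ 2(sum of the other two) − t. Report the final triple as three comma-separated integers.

start (1,5,8) = (f(1,0),f(0,1),f(1,1))
replace slot 2: 2·(1+8) − 5 = 13 → (1,13,8)
replace slot 1: 2·(13+8) − 1 = 41 → (41,13,8)

41,13,8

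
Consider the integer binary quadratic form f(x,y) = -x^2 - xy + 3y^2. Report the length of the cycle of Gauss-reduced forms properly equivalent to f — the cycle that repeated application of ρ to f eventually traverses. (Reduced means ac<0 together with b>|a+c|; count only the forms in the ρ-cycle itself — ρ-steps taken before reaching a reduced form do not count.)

D = 13, ⌊√D⌋ = 3
descent: ρ → (3,1,-1)
descent: ρ → (-1,3,1)  [lands on river]
river: ρ → (1,3,-1)
ρ-cycle length = 2 (tail of 2 descent steps not counted)

2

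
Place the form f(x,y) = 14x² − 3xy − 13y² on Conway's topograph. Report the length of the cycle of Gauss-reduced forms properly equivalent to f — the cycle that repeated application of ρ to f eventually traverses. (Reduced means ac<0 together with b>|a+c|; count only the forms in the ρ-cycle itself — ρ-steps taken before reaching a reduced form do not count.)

D = 737, ⌊√D⌋ = 27
descent: ρ → (-13,3,14)  [lands on river]
river: ρ → (14,25,-2)
river: ρ → (-2,27,1)
river: ρ → (1,27,-2)
river: ρ → (-2,25,14)
river: ρ → (14,3,-13)
river: ρ → (-13,23,4)
river: ρ → (4,25,-7)
river: ρ → (-7,17,16)
river: ρ → (16,15,-8)
river: ρ → (-8,17,14)
river: ρ → (14,11,-11)
river: ρ → (-11,11,14)
river: ρ → (14,17,-8)
river: ρ → (-8,15,16)
river: ρ → (16,17,-7)
river: ρ → (-7,25,4)
river: ρ → (4,23,-13)
ρ-cycle length = 18 (tail of 1 descent step not counted)

18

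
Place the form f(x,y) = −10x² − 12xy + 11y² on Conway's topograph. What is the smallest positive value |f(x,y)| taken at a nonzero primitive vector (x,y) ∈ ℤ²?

descent: ρ → (11,12,-10)  [lands on river]
river: ρ → (-10,8,13)
river: ρ → (13,18,-5)
river: ρ → (-5,22,5)
river: ρ → (5,18,-13)
river: ρ → (-13,8,10)
river: ρ → (10,12,-11)
river: ρ → (-11,10,11)
closes: descent 1, river 8
min |a| on river = 5

5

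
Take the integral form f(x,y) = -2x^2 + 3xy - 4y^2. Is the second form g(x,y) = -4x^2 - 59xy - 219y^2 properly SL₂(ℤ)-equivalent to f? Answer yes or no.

D₁ = -23, D₂ = -23
f is negative-definite; reduce −f:
−f: translate: b→1 (≡-3 mod 4), so (2,-3,4)→(2,1,3)
−f: reduced (well bottom): (2,1,3) with a≤c, −a<b≤a
flip sign back: reduced form of f is (-2,-1,-3)
g is negative-definite; reduce −g:
−g: translate: b→3 (≡59 mod 8), so (4,59,219)→(4,3,2)
−g: flip: (4,3,2)→(2,-3,4)
−g: translate: b→1 (≡-3 mod 4), so (2,-3,4)→(2,1,3)
−g: reduced (well bottom): (2,1,3) with a≤c, −a<b≤a
flip sign back: reduced form of g is (-2,-1,-3)
reduced forms (-2, -1, -3) vs (-2, -1, -3) ⇒ equivalent

yes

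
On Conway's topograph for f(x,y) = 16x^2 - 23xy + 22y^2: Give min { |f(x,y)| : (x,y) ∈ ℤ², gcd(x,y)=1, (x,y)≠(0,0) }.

translate: b→9 (≡-23 mod 32), so (16,-23,22)→(16,9,15)
flip: (16,9,15)→(15,-9,16)
reduced (well bottom): (15,-9,16) with a≤c, −a<b≤a
well minimum = a = 15

15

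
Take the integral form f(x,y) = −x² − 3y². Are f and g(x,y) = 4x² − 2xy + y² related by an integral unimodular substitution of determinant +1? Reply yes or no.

D₁ = -12, D₂ = -12
f is negative-definite; reduce −f:
−f: reduced (well bottom): (1,0,3) with a≤c, −a<b≤a
flip sign back: reduced form of f is (-1,0,-3)
g: flip: (4,-2,1)→(1,2,4)
g: translate: b→0 (≡2 mod 2), so (1,2,4)→(1,0,3)
g: reduced (well bottom): (1,0,3) with a≤c, −a<b≤a
reduced forms (-1, 0, -3) vs (1, 0, 3) ⇒ inequivalent

no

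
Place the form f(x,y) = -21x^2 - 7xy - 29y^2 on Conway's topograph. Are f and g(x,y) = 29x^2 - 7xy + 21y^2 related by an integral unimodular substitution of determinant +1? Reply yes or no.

D₁ = -2387, D₂ = -2387
f is negative-definite; reduce −f:
−f: reduced (well bottom): (21,7,29) with a≤c, −a<b≤a
flip sign back: reduced form of f is (-21,-7,-29)
g: flip: (29,-7,21)→(21,7,29)
g: reduced (well bottom): (21,7,29) with a≤c, −a<b≤a
reduced forms (-21, -7, -29) vs (21, 7, 29) ⇒ inequivalent

no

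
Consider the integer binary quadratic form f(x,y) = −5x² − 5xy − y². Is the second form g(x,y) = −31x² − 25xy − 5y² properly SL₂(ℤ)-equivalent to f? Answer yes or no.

D₁ = 5, D₂ = 5
river cycle of f (length 2): (-1, 1, 1), (1, 1, -1)
river cycle of g (length 2): (-1, 1, 1), (1, 1, -1)
cycles coincide ⇒ equivalent

yes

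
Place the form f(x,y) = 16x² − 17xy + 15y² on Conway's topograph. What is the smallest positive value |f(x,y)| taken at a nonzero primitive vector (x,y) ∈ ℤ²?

translate: b→15 (≡-17 mod 32), so (16,-17,15)→(16,15,14)
flip: (16,15,14)→(14,-15,16)
translate: b→13 (≡-15 mod 28), so (14,-15,16)→(14,13,15)
reduced (well bottom): (14,13,15) with a≤c, −a<b≤a
well minimum = a = 14

14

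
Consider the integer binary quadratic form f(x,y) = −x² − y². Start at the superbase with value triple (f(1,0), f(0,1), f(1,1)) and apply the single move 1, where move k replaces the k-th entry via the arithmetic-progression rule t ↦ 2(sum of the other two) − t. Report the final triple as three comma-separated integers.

start (-1,-1,-2) = (f(1,0),f(0,1),f(1,1))
replace slot 1: 2·((-1)+(-2)) − (-1) = -5 → (-5,-1,-2)

-5,-1,-2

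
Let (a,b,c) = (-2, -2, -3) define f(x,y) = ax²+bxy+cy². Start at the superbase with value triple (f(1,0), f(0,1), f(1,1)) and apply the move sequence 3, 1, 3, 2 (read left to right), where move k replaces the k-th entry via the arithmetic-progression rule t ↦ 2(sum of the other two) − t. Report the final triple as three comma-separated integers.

start (-2,-3,-7) = (f(1,0),f(0,1),f(1,1))
replace slot 3: 2·((-2)+(-3)) − (-7) = -3 → (-2,-3,-3)
replace slot 1: 2·((-3)+(-3)) − (-2) = -10 → (-10,-3,-3)
replace slot 3: 2·((-10)+(-3)) − (-3) = -23 → (-10,-3,-23)
replace slot 2: 2·((-10)+(-23)) − (-3) = -63 → (-10,-63,-23)

-10,-63,-23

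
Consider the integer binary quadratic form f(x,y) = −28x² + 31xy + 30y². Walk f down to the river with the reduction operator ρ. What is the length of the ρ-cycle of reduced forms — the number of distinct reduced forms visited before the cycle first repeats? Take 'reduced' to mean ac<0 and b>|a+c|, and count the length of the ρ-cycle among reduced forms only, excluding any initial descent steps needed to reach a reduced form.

D = 4321, ⌊√D⌋ = 65
river: ρ → (30,29,-29)
river: ρ → (-29,29,30)
river: ρ → (30,31,-28)
river: ρ → (-28,25,33)
river: ρ → (33,41,-20)
river: ρ → (-20,39,35)
river: ρ → (35,31,-24)
river: ρ → (-24,65,1)
river: ρ → (1,65,-24)
river: ρ → (-24,31,35)
river: ρ → (35,39,-20)
river: ρ → (-20,41,33)
river: ρ → (33,25,-28)
river: ρ → (-28,31,30)
ρ-cycle length = 14 (tail of 0 descent steps not counted)

14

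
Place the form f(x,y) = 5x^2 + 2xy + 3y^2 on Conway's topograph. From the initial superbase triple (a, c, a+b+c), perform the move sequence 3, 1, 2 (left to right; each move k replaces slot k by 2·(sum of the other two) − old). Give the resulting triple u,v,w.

start (5,3,10) = (f(1,0),f(0,1),f(1,1))
replace slot 3: 2·(5+3) − 10 = 6 → (5,3,6)
replace slot 1: 2·(3+6) − 5 = 13 → (13,3,6)
replace slot 2: 2·(13+6) − 3 = 35 → (13,35,6)

13,35,6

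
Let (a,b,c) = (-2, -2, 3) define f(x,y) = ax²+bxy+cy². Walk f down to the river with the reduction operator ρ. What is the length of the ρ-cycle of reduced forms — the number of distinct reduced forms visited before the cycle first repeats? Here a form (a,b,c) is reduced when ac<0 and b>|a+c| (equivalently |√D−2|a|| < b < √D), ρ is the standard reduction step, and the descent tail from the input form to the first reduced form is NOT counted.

D = 28, ⌊√D⌋ = 5
descent: ρ → (3,2,-2)  [lands on river]
river: ρ → (-2,2,3)
river: ρ → (3,4,-1)
river: ρ → (-1,4,3)
ρ-cycle length = 4 (tail of 1 descent step not counted)

4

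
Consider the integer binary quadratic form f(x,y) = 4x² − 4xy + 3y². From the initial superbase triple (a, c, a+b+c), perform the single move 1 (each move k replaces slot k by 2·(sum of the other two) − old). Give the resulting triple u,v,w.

start (4,3,3) = (f(1,0),f(0,1),f(1,1))
replace slot 1: 2·(3+3) − 4 = 8 → (8,3,3)

8,3,3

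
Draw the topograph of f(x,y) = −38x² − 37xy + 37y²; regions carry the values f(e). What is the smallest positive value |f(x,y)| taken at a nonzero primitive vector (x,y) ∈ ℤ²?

descent: ρ → (37,37,-38)  [lands on river]
river: ρ → (-38,39,36)
river: ρ → (36,33,-41)
river: ρ → (-41,49,28)
river: ρ → (28,63,-27)
river: ρ → (-27,45,46)
river: ρ → (46,47,-26)
river: ρ → (-26,57,36)
river: ρ → (36,15,-47)
river: ρ → (-47,79,4)
river: ρ → (4,81,-27)
river: ρ → (-27,81,4)
river: ρ → (4,79,-47)
river: ρ → (-47,15,36)
river: ρ → (36,57,-26)
river: ρ → (-26,47,46)
river: ρ → (46,45,-27)
river: ρ → (-27,63,28)
river: ρ → (28,49,-41)
river: ρ → (-41,33,36)
river: ρ → (36,39,-38)
river: ρ → (-38,37,37)
closes: descent 1, river 22
min |a| on river = 4

4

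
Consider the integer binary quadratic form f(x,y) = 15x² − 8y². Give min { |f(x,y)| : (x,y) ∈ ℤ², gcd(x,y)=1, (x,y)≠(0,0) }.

descent: ρ → (-8,16,7)  [lands on river]
river: ρ → (7,12,-12)
river: ρ → (-12,12,7)
river: ρ → (7,16,-8)
closes: descent 1, river 4
min |a| on river = 7

7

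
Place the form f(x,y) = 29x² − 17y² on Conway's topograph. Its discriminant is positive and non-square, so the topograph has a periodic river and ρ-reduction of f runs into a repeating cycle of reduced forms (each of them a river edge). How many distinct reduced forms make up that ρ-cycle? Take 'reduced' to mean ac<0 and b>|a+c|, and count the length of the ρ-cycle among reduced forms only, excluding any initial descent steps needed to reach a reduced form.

D = 1972, ⌊√D⌋ = 44
descent: ρ → (-17,34,12)  [lands on river]
river: ρ → (12,38,-11)
river: ρ → (-11,28,27)
river: ρ → (27,26,-12)
river: ρ → (-12,22,31)
river: ρ → (31,40,-3)
river: ρ → (-3,44,3)
river: ρ → (3,40,-31)
river: ρ → (-31,22,12)
river: ρ → (12,26,-27)
river: ρ → (-27,28,11)
river: ρ → (11,38,-12)
river: ρ → (-12,34,17)
river: ρ → (17,34,-12)
river: ρ → (-12,38,11)
river: ρ → (11,28,-27)
river: ρ → (-27,26,12)
river: ρ → (12,22,-31)
river: ρ → (-31,40,3)
river: ρ → (3,44,-3)
river: ρ → (-3,40,31)
river: ρ → (31,22,-12)
river: ρ → (-12,26,27)
river: ρ → (27,28,-11)
river: ρ → (-11,38,12)
river: ρ → (12,34,-17)
ρ-cycle length = 26 (tail of 1 descent step not counted)

26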